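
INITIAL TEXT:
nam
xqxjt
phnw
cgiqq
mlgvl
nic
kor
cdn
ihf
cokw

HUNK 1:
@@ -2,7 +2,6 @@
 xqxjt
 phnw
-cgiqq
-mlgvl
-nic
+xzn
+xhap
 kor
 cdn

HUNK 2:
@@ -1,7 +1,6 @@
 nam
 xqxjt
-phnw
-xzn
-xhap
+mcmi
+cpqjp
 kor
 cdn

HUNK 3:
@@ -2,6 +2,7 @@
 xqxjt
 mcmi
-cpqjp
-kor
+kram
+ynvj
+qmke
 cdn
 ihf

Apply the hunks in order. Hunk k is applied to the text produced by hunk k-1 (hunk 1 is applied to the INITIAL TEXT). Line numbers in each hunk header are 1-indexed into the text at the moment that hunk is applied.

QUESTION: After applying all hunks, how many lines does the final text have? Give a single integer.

Answer: 9

Derivation:
Hunk 1: at line 2 remove [cgiqq,mlgvl,nic] add [xzn,xhap] -> 9 lines: nam xqxjt phnw xzn xhap kor cdn ihf cokw
Hunk 2: at line 1 remove [phnw,xzn,xhap] add [mcmi,cpqjp] -> 8 lines: nam xqxjt mcmi cpqjp kor cdn ihf cokw
Hunk 3: at line 2 remove [cpqjp,kor] add [kram,ynvj,qmke] -> 9 lines: nam xqxjt mcmi kram ynvj qmke cdn ihf cokw
Final line count: 9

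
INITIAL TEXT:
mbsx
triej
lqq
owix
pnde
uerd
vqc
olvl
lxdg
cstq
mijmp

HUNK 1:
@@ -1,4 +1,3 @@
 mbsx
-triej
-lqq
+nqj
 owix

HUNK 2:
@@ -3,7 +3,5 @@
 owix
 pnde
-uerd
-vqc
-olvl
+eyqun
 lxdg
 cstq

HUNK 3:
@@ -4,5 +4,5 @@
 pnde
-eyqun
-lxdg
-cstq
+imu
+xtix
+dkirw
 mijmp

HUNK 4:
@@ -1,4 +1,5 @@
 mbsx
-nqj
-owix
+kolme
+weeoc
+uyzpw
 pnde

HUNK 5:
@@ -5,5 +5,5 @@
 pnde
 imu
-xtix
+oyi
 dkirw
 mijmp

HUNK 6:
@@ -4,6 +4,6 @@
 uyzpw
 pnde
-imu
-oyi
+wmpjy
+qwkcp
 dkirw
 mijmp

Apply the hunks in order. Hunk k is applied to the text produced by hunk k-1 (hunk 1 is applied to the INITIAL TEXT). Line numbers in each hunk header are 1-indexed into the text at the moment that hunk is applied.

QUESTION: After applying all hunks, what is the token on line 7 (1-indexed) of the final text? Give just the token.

Answer: qwkcp

Derivation:
Hunk 1: at line 1 remove [triej,lqq] add [nqj] -> 10 lines: mbsx nqj owix pnde uerd vqc olvl lxdg cstq mijmp
Hunk 2: at line 3 remove [uerd,vqc,olvl] add [eyqun] -> 8 lines: mbsx nqj owix pnde eyqun lxdg cstq mijmp
Hunk 3: at line 4 remove [eyqun,lxdg,cstq] add [imu,xtix,dkirw] -> 8 lines: mbsx nqj owix pnde imu xtix dkirw mijmp
Hunk 4: at line 1 remove [nqj,owix] add [kolme,weeoc,uyzpw] -> 9 lines: mbsx kolme weeoc uyzpw pnde imu xtix dkirw mijmp
Hunk 5: at line 5 remove [xtix] add [oyi] -> 9 lines: mbsx kolme weeoc uyzpw pnde imu oyi dkirw mijmp
Hunk 6: at line 4 remove [imu,oyi] add [wmpjy,qwkcp] -> 9 lines: mbsx kolme weeoc uyzpw pnde wmpjy qwkcp dkirw mijmp
Final line 7: qwkcp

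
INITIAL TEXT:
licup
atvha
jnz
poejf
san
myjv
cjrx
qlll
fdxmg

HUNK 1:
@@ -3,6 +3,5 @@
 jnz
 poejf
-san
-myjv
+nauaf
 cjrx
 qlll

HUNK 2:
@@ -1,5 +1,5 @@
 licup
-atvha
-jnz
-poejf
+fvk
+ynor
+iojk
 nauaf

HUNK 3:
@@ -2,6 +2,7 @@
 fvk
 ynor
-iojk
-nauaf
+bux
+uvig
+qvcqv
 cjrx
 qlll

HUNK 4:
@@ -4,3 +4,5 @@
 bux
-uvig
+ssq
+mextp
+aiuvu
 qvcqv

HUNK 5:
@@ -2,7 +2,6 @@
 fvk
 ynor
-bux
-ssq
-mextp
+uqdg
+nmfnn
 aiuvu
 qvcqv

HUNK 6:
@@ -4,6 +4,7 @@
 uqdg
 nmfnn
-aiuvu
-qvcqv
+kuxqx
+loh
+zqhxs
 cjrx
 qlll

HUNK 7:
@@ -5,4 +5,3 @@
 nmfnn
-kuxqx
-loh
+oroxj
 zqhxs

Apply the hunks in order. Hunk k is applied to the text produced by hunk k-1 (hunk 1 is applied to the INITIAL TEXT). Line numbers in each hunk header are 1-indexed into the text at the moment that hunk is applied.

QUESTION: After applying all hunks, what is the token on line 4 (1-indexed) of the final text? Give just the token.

Answer: uqdg

Derivation:
Hunk 1: at line 3 remove [san,myjv] add [nauaf] -> 8 lines: licup atvha jnz poejf nauaf cjrx qlll fdxmg
Hunk 2: at line 1 remove [atvha,jnz,poejf] add [fvk,ynor,iojk] -> 8 lines: licup fvk ynor iojk nauaf cjrx qlll fdxmg
Hunk 3: at line 2 remove [iojk,nauaf] add [bux,uvig,qvcqv] -> 9 lines: licup fvk ynor bux uvig qvcqv cjrx qlll fdxmg
Hunk 4: at line 4 remove [uvig] add [ssq,mextp,aiuvu] -> 11 lines: licup fvk ynor bux ssq mextp aiuvu qvcqv cjrx qlll fdxmg
Hunk 5: at line 2 remove [bux,ssq,mextp] add [uqdg,nmfnn] -> 10 lines: licup fvk ynor uqdg nmfnn aiuvu qvcqv cjrx qlll fdxmg
Hunk 6: at line 4 remove [aiuvu,qvcqv] add [kuxqx,loh,zqhxs] -> 11 lines: licup fvk ynor uqdg nmfnn kuxqx loh zqhxs cjrx qlll fdxmg
Hunk 7: at line 5 remove [kuxqx,loh] add [oroxj] -> 10 lines: licup fvk ynor uqdg nmfnn oroxj zqhxs cjrx qlll fdxmg
Final line 4: uqdg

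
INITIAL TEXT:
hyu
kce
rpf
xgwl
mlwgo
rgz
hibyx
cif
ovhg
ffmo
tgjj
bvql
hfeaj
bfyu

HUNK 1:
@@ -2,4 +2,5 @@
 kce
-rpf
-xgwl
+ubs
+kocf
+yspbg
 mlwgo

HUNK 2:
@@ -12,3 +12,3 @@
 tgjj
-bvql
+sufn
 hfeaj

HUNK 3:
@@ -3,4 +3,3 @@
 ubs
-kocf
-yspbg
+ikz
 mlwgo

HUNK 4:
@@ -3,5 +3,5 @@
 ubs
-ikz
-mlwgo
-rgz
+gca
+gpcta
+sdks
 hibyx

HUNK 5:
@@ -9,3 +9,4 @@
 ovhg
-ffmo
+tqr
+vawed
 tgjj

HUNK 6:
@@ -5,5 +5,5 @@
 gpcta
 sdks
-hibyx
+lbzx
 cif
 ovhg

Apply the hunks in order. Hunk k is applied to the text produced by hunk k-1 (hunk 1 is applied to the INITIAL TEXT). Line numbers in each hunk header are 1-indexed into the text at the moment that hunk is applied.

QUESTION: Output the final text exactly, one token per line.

Hunk 1: at line 2 remove [rpf,xgwl] add [ubs,kocf,yspbg] -> 15 lines: hyu kce ubs kocf yspbg mlwgo rgz hibyx cif ovhg ffmo tgjj bvql hfeaj bfyu
Hunk 2: at line 12 remove [bvql] add [sufn] -> 15 lines: hyu kce ubs kocf yspbg mlwgo rgz hibyx cif ovhg ffmo tgjj sufn hfeaj bfyu
Hunk 3: at line 3 remove [kocf,yspbg] add [ikz] -> 14 lines: hyu kce ubs ikz mlwgo rgz hibyx cif ovhg ffmo tgjj sufn hfeaj bfyu
Hunk 4: at line 3 remove [ikz,mlwgo,rgz] add [gca,gpcta,sdks] -> 14 lines: hyu kce ubs gca gpcta sdks hibyx cif ovhg ffmo tgjj sufn hfeaj bfyu
Hunk 5: at line 9 remove [ffmo] add [tqr,vawed] -> 15 lines: hyu kce ubs gca gpcta sdks hibyx cif ovhg tqr vawed tgjj sufn hfeaj bfyu
Hunk 6: at line 5 remove [hibyx] add [lbzx] -> 15 lines: hyu kce ubs gca gpcta sdks lbzx cif ovhg tqr vawed tgjj sufn hfeaj bfyu

Answer: hyu
kce
ubs
gca
gpcta
sdks
lbzx
cif
ovhg
tqr
vawed
tgjj
sufn
hfeaj
bfyu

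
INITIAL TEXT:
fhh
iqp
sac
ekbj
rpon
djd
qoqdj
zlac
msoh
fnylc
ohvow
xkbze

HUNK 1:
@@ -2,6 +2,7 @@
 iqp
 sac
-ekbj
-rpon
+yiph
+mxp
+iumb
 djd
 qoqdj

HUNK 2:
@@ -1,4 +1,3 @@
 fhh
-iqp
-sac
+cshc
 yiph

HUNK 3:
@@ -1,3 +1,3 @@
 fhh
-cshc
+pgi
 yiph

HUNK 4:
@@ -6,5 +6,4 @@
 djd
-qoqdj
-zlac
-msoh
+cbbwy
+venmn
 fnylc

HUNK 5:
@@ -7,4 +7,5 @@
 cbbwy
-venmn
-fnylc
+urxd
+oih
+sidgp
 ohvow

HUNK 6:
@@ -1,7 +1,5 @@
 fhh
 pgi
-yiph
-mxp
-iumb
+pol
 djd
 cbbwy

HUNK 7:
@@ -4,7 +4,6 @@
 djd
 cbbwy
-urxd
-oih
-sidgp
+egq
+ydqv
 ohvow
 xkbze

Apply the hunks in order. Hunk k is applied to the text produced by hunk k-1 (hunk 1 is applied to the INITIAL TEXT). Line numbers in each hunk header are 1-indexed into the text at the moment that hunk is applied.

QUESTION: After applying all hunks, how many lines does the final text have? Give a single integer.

Hunk 1: at line 2 remove [ekbj,rpon] add [yiph,mxp,iumb] -> 13 lines: fhh iqp sac yiph mxp iumb djd qoqdj zlac msoh fnylc ohvow xkbze
Hunk 2: at line 1 remove [iqp,sac] add [cshc] -> 12 lines: fhh cshc yiph mxp iumb djd qoqdj zlac msoh fnylc ohvow xkbze
Hunk 3: at line 1 remove [cshc] add [pgi] -> 12 lines: fhh pgi yiph mxp iumb djd qoqdj zlac msoh fnylc ohvow xkbze
Hunk 4: at line 6 remove [qoqdj,zlac,msoh] add [cbbwy,venmn] -> 11 lines: fhh pgi yiph mxp iumb djd cbbwy venmn fnylc ohvow xkbze
Hunk 5: at line 7 remove [venmn,fnylc] add [urxd,oih,sidgp] -> 12 lines: fhh pgi yiph mxp iumb djd cbbwy urxd oih sidgp ohvow xkbze
Hunk 6: at line 1 remove [yiph,mxp,iumb] add [pol] -> 10 lines: fhh pgi pol djd cbbwy urxd oih sidgp ohvow xkbze
Hunk 7: at line 4 remove [urxd,oih,sidgp] add [egq,ydqv] -> 9 lines: fhh pgi pol djd cbbwy egq ydqv ohvow xkbze
Final line count: 9

Answer: 9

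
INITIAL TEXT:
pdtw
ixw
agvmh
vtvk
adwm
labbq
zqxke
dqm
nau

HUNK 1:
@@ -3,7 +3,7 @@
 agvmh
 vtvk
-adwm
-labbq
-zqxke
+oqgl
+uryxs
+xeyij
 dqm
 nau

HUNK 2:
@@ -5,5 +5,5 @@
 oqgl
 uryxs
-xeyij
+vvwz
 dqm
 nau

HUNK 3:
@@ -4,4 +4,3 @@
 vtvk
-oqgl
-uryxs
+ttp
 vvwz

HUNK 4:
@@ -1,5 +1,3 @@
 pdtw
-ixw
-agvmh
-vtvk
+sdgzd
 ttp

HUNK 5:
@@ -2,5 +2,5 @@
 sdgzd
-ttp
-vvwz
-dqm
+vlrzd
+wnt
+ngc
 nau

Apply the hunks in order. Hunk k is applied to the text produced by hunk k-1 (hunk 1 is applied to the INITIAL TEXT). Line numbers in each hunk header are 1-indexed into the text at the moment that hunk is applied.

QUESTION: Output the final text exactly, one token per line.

Answer: pdtw
sdgzd
vlrzd
wnt
ngc
nau

Derivation:
Hunk 1: at line 3 remove [adwm,labbq,zqxke] add [oqgl,uryxs,xeyij] -> 9 lines: pdtw ixw agvmh vtvk oqgl uryxs xeyij dqm nau
Hunk 2: at line 5 remove [xeyij] add [vvwz] -> 9 lines: pdtw ixw agvmh vtvk oqgl uryxs vvwz dqm nau
Hunk 3: at line 4 remove [oqgl,uryxs] add [ttp] -> 8 lines: pdtw ixw agvmh vtvk ttp vvwz dqm nau
Hunk 4: at line 1 remove [ixw,agvmh,vtvk] add [sdgzd] -> 6 lines: pdtw sdgzd ttp vvwz dqm nau
Hunk 5: at line 2 remove [ttp,vvwz,dqm] add [vlrzd,wnt,ngc] -> 6 lines: pdtw sdgzd vlrzd wnt ngc nau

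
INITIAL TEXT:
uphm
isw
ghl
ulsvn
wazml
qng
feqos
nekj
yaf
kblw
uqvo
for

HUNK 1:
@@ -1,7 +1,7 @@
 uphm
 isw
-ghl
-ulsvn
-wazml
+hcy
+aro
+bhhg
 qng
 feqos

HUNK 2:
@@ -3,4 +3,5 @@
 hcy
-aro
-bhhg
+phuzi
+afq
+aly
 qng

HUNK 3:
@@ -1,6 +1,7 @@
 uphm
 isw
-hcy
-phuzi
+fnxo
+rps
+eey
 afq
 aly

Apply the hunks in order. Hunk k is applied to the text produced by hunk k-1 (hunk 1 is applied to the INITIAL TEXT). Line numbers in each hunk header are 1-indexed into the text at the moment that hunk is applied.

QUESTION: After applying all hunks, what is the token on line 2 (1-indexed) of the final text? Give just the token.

Hunk 1: at line 1 remove [ghl,ulsvn,wazml] add [hcy,aro,bhhg] -> 12 lines: uphm isw hcy aro bhhg qng feqos nekj yaf kblw uqvo for
Hunk 2: at line 3 remove [aro,bhhg] add [phuzi,afq,aly] -> 13 lines: uphm isw hcy phuzi afq aly qng feqos nekj yaf kblw uqvo for
Hunk 3: at line 1 remove [hcy,phuzi] add [fnxo,rps,eey] -> 14 lines: uphm isw fnxo rps eey afq aly qng feqos nekj yaf kblw uqvo for
Final line 2: isw

Answer: isw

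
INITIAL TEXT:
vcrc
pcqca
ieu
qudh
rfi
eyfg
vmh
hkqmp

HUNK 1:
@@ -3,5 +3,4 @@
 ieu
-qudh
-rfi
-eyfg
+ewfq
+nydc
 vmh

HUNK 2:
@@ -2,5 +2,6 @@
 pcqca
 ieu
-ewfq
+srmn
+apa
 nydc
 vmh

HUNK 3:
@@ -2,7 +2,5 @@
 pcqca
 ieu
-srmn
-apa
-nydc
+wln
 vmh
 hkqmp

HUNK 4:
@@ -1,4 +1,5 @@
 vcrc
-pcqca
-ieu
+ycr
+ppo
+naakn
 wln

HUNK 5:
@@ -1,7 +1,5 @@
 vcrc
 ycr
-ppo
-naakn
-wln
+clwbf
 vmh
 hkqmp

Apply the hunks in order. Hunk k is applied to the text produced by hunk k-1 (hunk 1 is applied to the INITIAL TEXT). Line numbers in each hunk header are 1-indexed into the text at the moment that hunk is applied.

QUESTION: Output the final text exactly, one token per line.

Hunk 1: at line 3 remove [qudh,rfi,eyfg] add [ewfq,nydc] -> 7 lines: vcrc pcqca ieu ewfq nydc vmh hkqmp
Hunk 2: at line 2 remove [ewfq] add [srmn,apa] -> 8 lines: vcrc pcqca ieu srmn apa nydc vmh hkqmp
Hunk 3: at line 2 remove [srmn,apa,nydc] add [wln] -> 6 lines: vcrc pcqca ieu wln vmh hkqmp
Hunk 4: at line 1 remove [pcqca,ieu] add [ycr,ppo,naakn] -> 7 lines: vcrc ycr ppo naakn wln vmh hkqmp
Hunk 5: at line 1 remove [ppo,naakn,wln] add [clwbf] -> 5 lines: vcrc ycr clwbf vmh hkqmp

Answer: vcrc
ycr
clwbf
vmh
hkqmp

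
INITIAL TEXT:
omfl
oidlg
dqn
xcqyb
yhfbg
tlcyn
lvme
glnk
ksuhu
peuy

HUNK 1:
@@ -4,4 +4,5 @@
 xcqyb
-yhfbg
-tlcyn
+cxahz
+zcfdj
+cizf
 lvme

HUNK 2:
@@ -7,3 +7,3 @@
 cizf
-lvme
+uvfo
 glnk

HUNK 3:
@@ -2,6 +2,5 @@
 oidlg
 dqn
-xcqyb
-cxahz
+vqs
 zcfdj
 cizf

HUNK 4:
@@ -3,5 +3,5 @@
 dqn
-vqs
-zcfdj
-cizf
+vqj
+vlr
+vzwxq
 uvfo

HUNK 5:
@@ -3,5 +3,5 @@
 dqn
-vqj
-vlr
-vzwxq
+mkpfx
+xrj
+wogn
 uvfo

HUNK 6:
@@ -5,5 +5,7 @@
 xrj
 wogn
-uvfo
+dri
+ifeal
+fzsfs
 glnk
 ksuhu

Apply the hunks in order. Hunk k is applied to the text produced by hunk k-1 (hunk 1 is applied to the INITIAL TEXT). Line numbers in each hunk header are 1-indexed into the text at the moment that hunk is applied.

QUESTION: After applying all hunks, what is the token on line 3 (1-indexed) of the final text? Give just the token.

Hunk 1: at line 4 remove [yhfbg,tlcyn] add [cxahz,zcfdj,cizf] -> 11 lines: omfl oidlg dqn xcqyb cxahz zcfdj cizf lvme glnk ksuhu peuy
Hunk 2: at line 7 remove [lvme] add [uvfo] -> 11 lines: omfl oidlg dqn xcqyb cxahz zcfdj cizf uvfo glnk ksuhu peuy
Hunk 3: at line 2 remove [xcqyb,cxahz] add [vqs] -> 10 lines: omfl oidlg dqn vqs zcfdj cizf uvfo glnk ksuhu peuy
Hunk 4: at line 3 remove [vqs,zcfdj,cizf] add [vqj,vlr,vzwxq] -> 10 lines: omfl oidlg dqn vqj vlr vzwxq uvfo glnk ksuhu peuy
Hunk 5: at line 3 remove [vqj,vlr,vzwxq] add [mkpfx,xrj,wogn] -> 10 lines: omfl oidlg dqn mkpfx xrj wogn uvfo glnk ksuhu peuy
Hunk 6: at line 5 remove [uvfo] add [dri,ifeal,fzsfs] -> 12 lines: omfl oidlg dqn mkpfx xrj wogn dri ifeal fzsfs glnk ksuhu peuy
Final line 3: dqn

Answer: dqn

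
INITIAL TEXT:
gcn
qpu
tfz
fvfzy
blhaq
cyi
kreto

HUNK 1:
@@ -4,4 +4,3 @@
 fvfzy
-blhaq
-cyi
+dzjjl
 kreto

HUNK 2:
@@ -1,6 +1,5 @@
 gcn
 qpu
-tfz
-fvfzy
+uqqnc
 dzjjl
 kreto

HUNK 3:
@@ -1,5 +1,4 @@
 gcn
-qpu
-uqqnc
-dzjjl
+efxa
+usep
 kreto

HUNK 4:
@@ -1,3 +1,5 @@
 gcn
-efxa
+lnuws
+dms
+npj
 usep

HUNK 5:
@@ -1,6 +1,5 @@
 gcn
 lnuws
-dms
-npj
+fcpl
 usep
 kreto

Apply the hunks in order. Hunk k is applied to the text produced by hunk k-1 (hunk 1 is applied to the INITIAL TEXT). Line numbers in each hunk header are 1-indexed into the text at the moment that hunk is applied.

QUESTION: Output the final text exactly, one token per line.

Hunk 1: at line 4 remove [blhaq,cyi] add [dzjjl] -> 6 lines: gcn qpu tfz fvfzy dzjjl kreto
Hunk 2: at line 1 remove [tfz,fvfzy] add [uqqnc] -> 5 lines: gcn qpu uqqnc dzjjl kreto
Hunk 3: at line 1 remove [qpu,uqqnc,dzjjl] add [efxa,usep] -> 4 lines: gcn efxa usep kreto
Hunk 4: at line 1 remove [efxa] add [lnuws,dms,npj] -> 6 lines: gcn lnuws dms npj usep kreto
Hunk 5: at line 1 remove [dms,npj] add [fcpl] -> 5 lines: gcn lnuws fcpl usep kreto

Answer: gcn
lnuws
fcpl
usep
kreto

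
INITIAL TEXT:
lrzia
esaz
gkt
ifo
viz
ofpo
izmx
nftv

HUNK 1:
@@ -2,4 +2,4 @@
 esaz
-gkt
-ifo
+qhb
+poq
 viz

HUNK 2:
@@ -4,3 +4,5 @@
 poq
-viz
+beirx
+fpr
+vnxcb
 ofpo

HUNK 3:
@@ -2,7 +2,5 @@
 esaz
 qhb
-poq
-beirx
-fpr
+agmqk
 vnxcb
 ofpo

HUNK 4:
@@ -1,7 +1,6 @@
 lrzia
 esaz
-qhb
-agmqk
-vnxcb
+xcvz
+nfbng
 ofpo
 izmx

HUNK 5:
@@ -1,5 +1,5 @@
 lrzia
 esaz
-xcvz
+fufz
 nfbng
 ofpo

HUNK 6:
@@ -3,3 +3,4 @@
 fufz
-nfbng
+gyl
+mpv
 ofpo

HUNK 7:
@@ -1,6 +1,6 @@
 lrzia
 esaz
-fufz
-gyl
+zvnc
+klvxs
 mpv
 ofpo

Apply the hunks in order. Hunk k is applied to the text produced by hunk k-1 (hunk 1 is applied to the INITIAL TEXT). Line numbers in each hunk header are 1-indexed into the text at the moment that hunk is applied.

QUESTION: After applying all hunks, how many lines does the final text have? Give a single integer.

Hunk 1: at line 2 remove [gkt,ifo] add [qhb,poq] -> 8 lines: lrzia esaz qhb poq viz ofpo izmx nftv
Hunk 2: at line 4 remove [viz] add [beirx,fpr,vnxcb] -> 10 lines: lrzia esaz qhb poq beirx fpr vnxcb ofpo izmx nftv
Hunk 3: at line 2 remove [poq,beirx,fpr] add [agmqk] -> 8 lines: lrzia esaz qhb agmqk vnxcb ofpo izmx nftv
Hunk 4: at line 1 remove [qhb,agmqk,vnxcb] add [xcvz,nfbng] -> 7 lines: lrzia esaz xcvz nfbng ofpo izmx nftv
Hunk 5: at line 1 remove [xcvz] add [fufz] -> 7 lines: lrzia esaz fufz nfbng ofpo izmx nftv
Hunk 6: at line 3 remove [nfbng] add [gyl,mpv] -> 8 lines: lrzia esaz fufz gyl mpv ofpo izmx nftv
Hunk 7: at line 1 remove [fufz,gyl] add [zvnc,klvxs] -> 8 lines: lrzia esaz zvnc klvxs mpv ofpo izmx nftv
Final line count: 8

Answer: 8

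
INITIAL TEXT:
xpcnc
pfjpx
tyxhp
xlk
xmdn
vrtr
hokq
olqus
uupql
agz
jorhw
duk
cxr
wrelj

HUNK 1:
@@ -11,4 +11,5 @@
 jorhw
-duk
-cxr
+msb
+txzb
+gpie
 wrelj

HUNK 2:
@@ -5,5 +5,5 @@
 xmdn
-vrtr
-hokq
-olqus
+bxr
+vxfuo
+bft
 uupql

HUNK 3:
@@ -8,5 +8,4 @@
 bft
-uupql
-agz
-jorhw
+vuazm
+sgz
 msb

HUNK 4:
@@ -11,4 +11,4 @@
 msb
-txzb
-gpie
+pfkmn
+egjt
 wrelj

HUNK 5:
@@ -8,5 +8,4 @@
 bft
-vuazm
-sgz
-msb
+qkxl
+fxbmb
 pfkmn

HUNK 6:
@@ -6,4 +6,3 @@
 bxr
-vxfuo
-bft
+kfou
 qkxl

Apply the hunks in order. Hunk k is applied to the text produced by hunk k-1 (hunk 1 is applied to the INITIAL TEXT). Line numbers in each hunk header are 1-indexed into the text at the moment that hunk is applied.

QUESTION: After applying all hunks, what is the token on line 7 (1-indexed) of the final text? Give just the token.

Answer: kfou

Derivation:
Hunk 1: at line 11 remove [duk,cxr] add [msb,txzb,gpie] -> 15 lines: xpcnc pfjpx tyxhp xlk xmdn vrtr hokq olqus uupql agz jorhw msb txzb gpie wrelj
Hunk 2: at line 5 remove [vrtr,hokq,olqus] add [bxr,vxfuo,bft] -> 15 lines: xpcnc pfjpx tyxhp xlk xmdn bxr vxfuo bft uupql agz jorhw msb txzb gpie wrelj
Hunk 3: at line 8 remove [uupql,agz,jorhw] add [vuazm,sgz] -> 14 lines: xpcnc pfjpx tyxhp xlk xmdn bxr vxfuo bft vuazm sgz msb txzb gpie wrelj
Hunk 4: at line 11 remove [txzb,gpie] add [pfkmn,egjt] -> 14 lines: xpcnc pfjpx tyxhp xlk xmdn bxr vxfuo bft vuazm sgz msb pfkmn egjt wrelj
Hunk 5: at line 8 remove [vuazm,sgz,msb] add [qkxl,fxbmb] -> 13 lines: xpcnc pfjpx tyxhp xlk xmdn bxr vxfuo bft qkxl fxbmb pfkmn egjt wrelj
Hunk 6: at line 6 remove [vxfuo,bft] add [kfou] -> 12 lines: xpcnc pfjpx tyxhp xlk xmdn bxr kfou qkxl fxbmb pfkmn egjt wrelj
Final line 7: kfou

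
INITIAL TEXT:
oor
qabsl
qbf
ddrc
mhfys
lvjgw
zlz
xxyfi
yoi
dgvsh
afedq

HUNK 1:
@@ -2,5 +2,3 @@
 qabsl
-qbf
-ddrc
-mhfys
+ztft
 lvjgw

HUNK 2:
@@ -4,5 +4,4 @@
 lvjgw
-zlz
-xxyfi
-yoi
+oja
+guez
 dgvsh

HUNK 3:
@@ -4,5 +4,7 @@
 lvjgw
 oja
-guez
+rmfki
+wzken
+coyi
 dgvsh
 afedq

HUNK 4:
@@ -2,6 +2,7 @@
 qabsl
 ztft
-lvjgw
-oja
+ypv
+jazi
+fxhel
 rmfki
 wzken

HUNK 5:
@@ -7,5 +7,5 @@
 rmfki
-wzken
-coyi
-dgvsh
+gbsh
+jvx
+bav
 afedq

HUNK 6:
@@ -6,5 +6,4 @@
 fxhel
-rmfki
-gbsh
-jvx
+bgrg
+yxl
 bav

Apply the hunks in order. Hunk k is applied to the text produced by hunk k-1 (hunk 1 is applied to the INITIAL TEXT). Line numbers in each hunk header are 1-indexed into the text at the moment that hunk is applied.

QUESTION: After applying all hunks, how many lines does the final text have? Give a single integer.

Answer: 10

Derivation:
Hunk 1: at line 2 remove [qbf,ddrc,mhfys] add [ztft] -> 9 lines: oor qabsl ztft lvjgw zlz xxyfi yoi dgvsh afedq
Hunk 2: at line 4 remove [zlz,xxyfi,yoi] add [oja,guez] -> 8 lines: oor qabsl ztft lvjgw oja guez dgvsh afedq
Hunk 3: at line 4 remove [guez] add [rmfki,wzken,coyi] -> 10 lines: oor qabsl ztft lvjgw oja rmfki wzken coyi dgvsh afedq
Hunk 4: at line 2 remove [lvjgw,oja] add [ypv,jazi,fxhel] -> 11 lines: oor qabsl ztft ypv jazi fxhel rmfki wzken coyi dgvsh afedq
Hunk 5: at line 7 remove [wzken,coyi,dgvsh] add [gbsh,jvx,bav] -> 11 lines: oor qabsl ztft ypv jazi fxhel rmfki gbsh jvx bav afedq
Hunk 6: at line 6 remove [rmfki,gbsh,jvx] add [bgrg,yxl] -> 10 lines: oor qabsl ztft ypv jazi fxhel bgrg yxl bav afedq
Final line count: 10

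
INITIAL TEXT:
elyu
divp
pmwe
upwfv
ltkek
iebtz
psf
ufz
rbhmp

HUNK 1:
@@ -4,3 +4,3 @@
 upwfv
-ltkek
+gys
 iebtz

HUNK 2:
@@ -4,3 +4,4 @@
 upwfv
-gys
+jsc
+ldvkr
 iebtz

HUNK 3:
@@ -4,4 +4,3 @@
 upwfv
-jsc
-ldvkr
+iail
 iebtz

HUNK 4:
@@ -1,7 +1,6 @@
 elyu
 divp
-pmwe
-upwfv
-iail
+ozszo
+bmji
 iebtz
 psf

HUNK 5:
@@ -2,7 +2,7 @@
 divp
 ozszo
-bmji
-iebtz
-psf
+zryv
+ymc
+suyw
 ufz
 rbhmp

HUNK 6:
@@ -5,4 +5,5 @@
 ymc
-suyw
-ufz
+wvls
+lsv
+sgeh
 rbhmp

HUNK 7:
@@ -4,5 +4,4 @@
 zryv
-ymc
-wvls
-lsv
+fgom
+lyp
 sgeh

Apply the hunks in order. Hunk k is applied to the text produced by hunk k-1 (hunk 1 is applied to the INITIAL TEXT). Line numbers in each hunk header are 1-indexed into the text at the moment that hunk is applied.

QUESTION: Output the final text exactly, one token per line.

Answer: elyu
divp
ozszo
zryv
fgom
lyp
sgeh
rbhmp

Derivation:
Hunk 1: at line 4 remove [ltkek] add [gys] -> 9 lines: elyu divp pmwe upwfv gys iebtz psf ufz rbhmp
Hunk 2: at line 4 remove [gys] add [jsc,ldvkr] -> 10 lines: elyu divp pmwe upwfv jsc ldvkr iebtz psf ufz rbhmp
Hunk 3: at line 4 remove [jsc,ldvkr] add [iail] -> 9 lines: elyu divp pmwe upwfv iail iebtz psf ufz rbhmp
Hunk 4: at line 1 remove [pmwe,upwfv,iail] add [ozszo,bmji] -> 8 lines: elyu divp ozszo bmji iebtz psf ufz rbhmp
Hunk 5: at line 2 remove [bmji,iebtz,psf] add [zryv,ymc,suyw] -> 8 lines: elyu divp ozszo zryv ymc suyw ufz rbhmp
Hunk 6: at line 5 remove [suyw,ufz] add [wvls,lsv,sgeh] -> 9 lines: elyu divp ozszo zryv ymc wvls lsv sgeh rbhmp
Hunk 7: at line 4 remove [ymc,wvls,lsv] add [fgom,lyp] -> 8 lines: elyu divp ozszo zryv fgom lyp sgeh rbhmp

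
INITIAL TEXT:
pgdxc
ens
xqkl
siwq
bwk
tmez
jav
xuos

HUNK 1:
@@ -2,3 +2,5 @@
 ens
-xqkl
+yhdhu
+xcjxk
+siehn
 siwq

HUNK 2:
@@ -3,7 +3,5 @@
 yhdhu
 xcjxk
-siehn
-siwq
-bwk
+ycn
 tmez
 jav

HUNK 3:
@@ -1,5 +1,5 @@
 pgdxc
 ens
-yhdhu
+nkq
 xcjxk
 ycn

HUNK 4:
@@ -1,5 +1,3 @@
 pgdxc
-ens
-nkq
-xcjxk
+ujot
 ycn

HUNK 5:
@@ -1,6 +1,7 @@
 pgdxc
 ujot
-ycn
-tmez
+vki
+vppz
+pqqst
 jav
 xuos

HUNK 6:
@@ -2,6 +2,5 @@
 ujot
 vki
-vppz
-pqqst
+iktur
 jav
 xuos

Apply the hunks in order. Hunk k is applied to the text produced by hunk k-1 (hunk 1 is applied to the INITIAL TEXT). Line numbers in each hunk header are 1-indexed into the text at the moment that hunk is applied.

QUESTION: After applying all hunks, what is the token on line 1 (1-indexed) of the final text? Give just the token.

Answer: pgdxc

Derivation:
Hunk 1: at line 2 remove [xqkl] add [yhdhu,xcjxk,siehn] -> 10 lines: pgdxc ens yhdhu xcjxk siehn siwq bwk tmez jav xuos
Hunk 2: at line 3 remove [siehn,siwq,bwk] add [ycn] -> 8 lines: pgdxc ens yhdhu xcjxk ycn tmez jav xuos
Hunk 3: at line 1 remove [yhdhu] add [nkq] -> 8 lines: pgdxc ens nkq xcjxk ycn tmez jav xuos
Hunk 4: at line 1 remove [ens,nkq,xcjxk] add [ujot] -> 6 lines: pgdxc ujot ycn tmez jav xuos
Hunk 5: at line 1 remove [ycn,tmez] add [vki,vppz,pqqst] -> 7 lines: pgdxc ujot vki vppz pqqst jav xuos
Hunk 6: at line 2 remove [vppz,pqqst] add [iktur] -> 6 lines: pgdxc ujot vki iktur jav xuos
Final line 1: pgdxc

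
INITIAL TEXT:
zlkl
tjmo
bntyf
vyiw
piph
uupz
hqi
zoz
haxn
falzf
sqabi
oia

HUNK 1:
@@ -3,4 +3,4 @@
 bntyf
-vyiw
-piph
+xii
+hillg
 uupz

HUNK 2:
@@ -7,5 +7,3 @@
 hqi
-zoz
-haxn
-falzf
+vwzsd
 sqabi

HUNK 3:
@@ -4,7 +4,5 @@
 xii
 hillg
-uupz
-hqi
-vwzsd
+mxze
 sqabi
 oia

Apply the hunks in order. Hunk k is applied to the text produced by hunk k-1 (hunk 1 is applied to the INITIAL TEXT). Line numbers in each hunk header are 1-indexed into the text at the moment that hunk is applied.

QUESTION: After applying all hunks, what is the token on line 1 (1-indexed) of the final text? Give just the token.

Hunk 1: at line 3 remove [vyiw,piph] add [xii,hillg] -> 12 lines: zlkl tjmo bntyf xii hillg uupz hqi zoz haxn falzf sqabi oia
Hunk 2: at line 7 remove [zoz,haxn,falzf] add [vwzsd] -> 10 lines: zlkl tjmo bntyf xii hillg uupz hqi vwzsd sqabi oia
Hunk 3: at line 4 remove [uupz,hqi,vwzsd] add [mxze] -> 8 lines: zlkl tjmo bntyf xii hillg mxze sqabi oia
Final line 1: zlkl

Answer: zlkl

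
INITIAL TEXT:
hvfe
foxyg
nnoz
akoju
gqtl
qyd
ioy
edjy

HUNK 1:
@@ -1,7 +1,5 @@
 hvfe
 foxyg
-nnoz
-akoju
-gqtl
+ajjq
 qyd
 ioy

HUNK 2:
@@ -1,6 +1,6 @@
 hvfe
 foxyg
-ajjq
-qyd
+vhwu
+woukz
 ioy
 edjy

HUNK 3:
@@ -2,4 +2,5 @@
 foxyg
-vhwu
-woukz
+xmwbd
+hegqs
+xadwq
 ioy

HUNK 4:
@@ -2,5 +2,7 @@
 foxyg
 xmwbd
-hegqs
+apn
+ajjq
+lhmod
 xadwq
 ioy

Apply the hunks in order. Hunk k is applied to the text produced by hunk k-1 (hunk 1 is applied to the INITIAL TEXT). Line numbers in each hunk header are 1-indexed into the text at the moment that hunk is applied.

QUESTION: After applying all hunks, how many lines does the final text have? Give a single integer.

Answer: 9

Derivation:
Hunk 1: at line 1 remove [nnoz,akoju,gqtl] add [ajjq] -> 6 lines: hvfe foxyg ajjq qyd ioy edjy
Hunk 2: at line 1 remove [ajjq,qyd] add [vhwu,woukz] -> 6 lines: hvfe foxyg vhwu woukz ioy edjy
Hunk 3: at line 2 remove [vhwu,woukz] add [xmwbd,hegqs,xadwq] -> 7 lines: hvfe foxyg xmwbd hegqs xadwq ioy edjy
Hunk 4: at line 2 remove [hegqs] add [apn,ajjq,lhmod] -> 9 lines: hvfe foxyg xmwbd apn ajjq lhmod xadwq ioy edjy
Final line count: 9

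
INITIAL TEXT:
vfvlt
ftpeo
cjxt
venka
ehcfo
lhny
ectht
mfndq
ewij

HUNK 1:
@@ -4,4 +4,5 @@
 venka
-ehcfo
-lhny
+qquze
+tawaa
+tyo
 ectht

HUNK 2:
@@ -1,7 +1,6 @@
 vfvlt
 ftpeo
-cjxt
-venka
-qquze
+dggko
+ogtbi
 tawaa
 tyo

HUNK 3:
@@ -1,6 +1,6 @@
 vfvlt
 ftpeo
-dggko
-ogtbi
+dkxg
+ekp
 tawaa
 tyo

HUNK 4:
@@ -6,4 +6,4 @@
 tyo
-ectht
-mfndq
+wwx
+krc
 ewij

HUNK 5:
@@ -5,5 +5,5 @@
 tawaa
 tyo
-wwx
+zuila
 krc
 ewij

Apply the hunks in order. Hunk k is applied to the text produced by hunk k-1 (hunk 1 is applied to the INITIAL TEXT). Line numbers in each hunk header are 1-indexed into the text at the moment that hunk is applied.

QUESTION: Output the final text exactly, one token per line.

Answer: vfvlt
ftpeo
dkxg
ekp
tawaa
tyo
zuila
krc
ewij

Derivation:
Hunk 1: at line 4 remove [ehcfo,lhny] add [qquze,tawaa,tyo] -> 10 lines: vfvlt ftpeo cjxt venka qquze tawaa tyo ectht mfndq ewij
Hunk 2: at line 1 remove [cjxt,venka,qquze] add [dggko,ogtbi] -> 9 lines: vfvlt ftpeo dggko ogtbi tawaa tyo ectht mfndq ewij
Hunk 3: at line 1 remove [dggko,ogtbi] add [dkxg,ekp] -> 9 lines: vfvlt ftpeo dkxg ekp tawaa tyo ectht mfndq ewij
Hunk 4: at line 6 remove [ectht,mfndq] add [wwx,krc] -> 9 lines: vfvlt ftpeo dkxg ekp tawaa tyo wwx krc ewij
Hunk 5: at line 5 remove [wwx] add [zuila] -> 9 lines: vfvlt ftpeo dkxg ekp tawaa tyo zuila krc ewij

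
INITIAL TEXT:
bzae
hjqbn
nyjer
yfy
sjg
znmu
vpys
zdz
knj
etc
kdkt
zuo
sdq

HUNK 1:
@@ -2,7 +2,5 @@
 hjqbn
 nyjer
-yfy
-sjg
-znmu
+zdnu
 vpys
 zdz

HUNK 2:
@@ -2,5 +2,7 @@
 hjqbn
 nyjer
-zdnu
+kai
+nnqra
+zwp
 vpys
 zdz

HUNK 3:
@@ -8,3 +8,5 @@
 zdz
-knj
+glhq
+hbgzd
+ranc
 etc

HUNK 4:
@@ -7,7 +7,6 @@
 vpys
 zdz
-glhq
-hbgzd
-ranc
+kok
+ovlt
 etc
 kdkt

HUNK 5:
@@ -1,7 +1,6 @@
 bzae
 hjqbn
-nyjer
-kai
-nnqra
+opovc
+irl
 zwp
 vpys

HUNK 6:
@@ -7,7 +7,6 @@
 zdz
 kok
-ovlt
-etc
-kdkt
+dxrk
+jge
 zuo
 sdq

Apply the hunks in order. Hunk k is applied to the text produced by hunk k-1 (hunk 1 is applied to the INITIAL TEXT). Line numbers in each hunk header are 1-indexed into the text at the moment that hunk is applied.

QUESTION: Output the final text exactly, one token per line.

Answer: bzae
hjqbn
opovc
irl
zwp
vpys
zdz
kok
dxrk
jge
zuo
sdq

Derivation:
Hunk 1: at line 2 remove [yfy,sjg,znmu] add [zdnu] -> 11 lines: bzae hjqbn nyjer zdnu vpys zdz knj etc kdkt zuo sdq
Hunk 2: at line 2 remove [zdnu] add [kai,nnqra,zwp] -> 13 lines: bzae hjqbn nyjer kai nnqra zwp vpys zdz knj etc kdkt zuo sdq
Hunk 3: at line 8 remove [knj] add [glhq,hbgzd,ranc] -> 15 lines: bzae hjqbn nyjer kai nnqra zwp vpys zdz glhq hbgzd ranc etc kdkt zuo sdq
Hunk 4: at line 7 remove [glhq,hbgzd,ranc] add [kok,ovlt] -> 14 lines: bzae hjqbn nyjer kai nnqra zwp vpys zdz kok ovlt etc kdkt zuo sdq
Hunk 5: at line 1 remove [nyjer,kai,nnqra] add [opovc,irl] -> 13 lines: bzae hjqbn opovc irl zwp vpys zdz kok ovlt etc kdkt zuo sdq
Hunk 6: at line 7 remove [ovlt,etc,kdkt] add [dxrk,jge] -> 12 lines: bzae hjqbn opovc irl zwp vpys zdz kok dxrk jge zuo sdq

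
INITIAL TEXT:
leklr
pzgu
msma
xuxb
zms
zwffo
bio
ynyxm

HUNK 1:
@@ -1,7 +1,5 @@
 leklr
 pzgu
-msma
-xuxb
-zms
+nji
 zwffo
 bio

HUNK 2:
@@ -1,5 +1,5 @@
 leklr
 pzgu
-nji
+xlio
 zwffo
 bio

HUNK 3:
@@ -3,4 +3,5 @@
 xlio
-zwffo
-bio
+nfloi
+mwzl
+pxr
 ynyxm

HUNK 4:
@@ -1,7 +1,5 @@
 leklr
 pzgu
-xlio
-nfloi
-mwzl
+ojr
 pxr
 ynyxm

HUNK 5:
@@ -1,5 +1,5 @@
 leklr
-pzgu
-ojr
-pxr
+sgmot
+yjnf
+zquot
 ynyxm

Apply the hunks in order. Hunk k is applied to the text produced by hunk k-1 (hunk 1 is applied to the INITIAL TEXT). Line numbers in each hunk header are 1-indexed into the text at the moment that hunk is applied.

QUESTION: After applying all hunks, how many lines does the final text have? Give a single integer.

Answer: 5

Derivation:
Hunk 1: at line 1 remove [msma,xuxb,zms] add [nji] -> 6 lines: leklr pzgu nji zwffo bio ynyxm
Hunk 2: at line 1 remove [nji] add [xlio] -> 6 lines: leklr pzgu xlio zwffo bio ynyxm
Hunk 3: at line 3 remove [zwffo,bio] add [nfloi,mwzl,pxr] -> 7 lines: leklr pzgu xlio nfloi mwzl pxr ynyxm
Hunk 4: at line 1 remove [xlio,nfloi,mwzl] add [ojr] -> 5 lines: leklr pzgu ojr pxr ynyxm
Hunk 5: at line 1 remove [pzgu,ojr,pxr] add [sgmot,yjnf,zquot] -> 5 lines: leklr sgmot yjnf zquot ynyxm
Final line count: 5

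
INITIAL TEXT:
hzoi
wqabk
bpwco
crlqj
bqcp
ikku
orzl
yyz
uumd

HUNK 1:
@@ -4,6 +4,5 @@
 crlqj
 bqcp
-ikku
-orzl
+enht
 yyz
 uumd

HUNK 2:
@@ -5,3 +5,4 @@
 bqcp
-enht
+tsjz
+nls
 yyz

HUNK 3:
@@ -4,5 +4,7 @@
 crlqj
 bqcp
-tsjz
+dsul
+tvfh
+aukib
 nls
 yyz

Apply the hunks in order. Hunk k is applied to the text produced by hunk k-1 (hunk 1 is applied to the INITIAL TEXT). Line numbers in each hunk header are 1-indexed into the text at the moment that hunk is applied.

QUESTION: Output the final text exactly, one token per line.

Answer: hzoi
wqabk
bpwco
crlqj
bqcp
dsul
tvfh
aukib
nls
yyz
uumd

Derivation:
Hunk 1: at line 4 remove [ikku,orzl] add [enht] -> 8 lines: hzoi wqabk bpwco crlqj bqcp enht yyz uumd
Hunk 2: at line 5 remove [enht] add [tsjz,nls] -> 9 lines: hzoi wqabk bpwco crlqj bqcp tsjz nls yyz uumd
Hunk 3: at line 4 remove [tsjz] add [dsul,tvfh,aukib] -> 11 lines: hzoi wqabk bpwco crlqj bqcp dsul tvfh aukib nls yyz uumd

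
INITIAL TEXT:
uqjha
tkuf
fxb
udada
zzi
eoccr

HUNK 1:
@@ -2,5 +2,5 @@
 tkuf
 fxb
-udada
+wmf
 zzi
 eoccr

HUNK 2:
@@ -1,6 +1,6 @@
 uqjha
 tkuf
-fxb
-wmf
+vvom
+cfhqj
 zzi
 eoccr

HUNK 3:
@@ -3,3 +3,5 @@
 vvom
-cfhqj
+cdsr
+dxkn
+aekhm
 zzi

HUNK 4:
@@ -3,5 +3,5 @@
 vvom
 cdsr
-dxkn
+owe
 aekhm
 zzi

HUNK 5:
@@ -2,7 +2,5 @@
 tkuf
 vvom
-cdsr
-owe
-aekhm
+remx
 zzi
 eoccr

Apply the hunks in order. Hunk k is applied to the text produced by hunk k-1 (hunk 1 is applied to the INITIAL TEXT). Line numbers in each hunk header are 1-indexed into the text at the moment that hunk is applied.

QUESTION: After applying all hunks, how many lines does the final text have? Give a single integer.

Hunk 1: at line 2 remove [udada] add [wmf] -> 6 lines: uqjha tkuf fxb wmf zzi eoccr
Hunk 2: at line 1 remove [fxb,wmf] add [vvom,cfhqj] -> 6 lines: uqjha tkuf vvom cfhqj zzi eoccr
Hunk 3: at line 3 remove [cfhqj] add [cdsr,dxkn,aekhm] -> 8 lines: uqjha tkuf vvom cdsr dxkn aekhm zzi eoccr
Hunk 4: at line 3 remove [dxkn] add [owe] -> 8 lines: uqjha tkuf vvom cdsr owe aekhm zzi eoccr
Hunk 5: at line 2 remove [cdsr,owe,aekhm] add [remx] -> 6 lines: uqjha tkuf vvom remx zzi eoccr
Final line count: 6

Answer: 6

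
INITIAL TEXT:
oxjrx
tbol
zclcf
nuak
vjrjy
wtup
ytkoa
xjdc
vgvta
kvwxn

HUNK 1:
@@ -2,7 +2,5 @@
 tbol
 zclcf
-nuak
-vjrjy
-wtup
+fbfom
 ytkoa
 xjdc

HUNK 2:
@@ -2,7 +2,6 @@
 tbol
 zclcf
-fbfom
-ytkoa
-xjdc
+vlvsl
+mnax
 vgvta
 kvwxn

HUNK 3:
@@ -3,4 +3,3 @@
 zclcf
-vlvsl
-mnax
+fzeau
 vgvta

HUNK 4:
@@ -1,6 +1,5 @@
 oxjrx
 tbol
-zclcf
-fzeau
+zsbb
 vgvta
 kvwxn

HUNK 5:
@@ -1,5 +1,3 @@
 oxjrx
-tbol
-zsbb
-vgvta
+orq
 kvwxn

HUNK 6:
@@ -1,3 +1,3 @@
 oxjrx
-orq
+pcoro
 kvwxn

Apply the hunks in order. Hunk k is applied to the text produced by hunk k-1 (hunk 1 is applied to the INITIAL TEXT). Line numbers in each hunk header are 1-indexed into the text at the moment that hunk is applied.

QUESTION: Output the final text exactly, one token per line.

Hunk 1: at line 2 remove [nuak,vjrjy,wtup] add [fbfom] -> 8 lines: oxjrx tbol zclcf fbfom ytkoa xjdc vgvta kvwxn
Hunk 2: at line 2 remove [fbfom,ytkoa,xjdc] add [vlvsl,mnax] -> 7 lines: oxjrx tbol zclcf vlvsl mnax vgvta kvwxn
Hunk 3: at line 3 remove [vlvsl,mnax] add [fzeau] -> 6 lines: oxjrx tbol zclcf fzeau vgvta kvwxn
Hunk 4: at line 1 remove [zclcf,fzeau] add [zsbb] -> 5 lines: oxjrx tbol zsbb vgvta kvwxn
Hunk 5: at line 1 remove [tbol,zsbb,vgvta] add [orq] -> 3 lines: oxjrx orq kvwxn
Hunk 6: at line 1 remove [orq] add [pcoro] -> 3 lines: oxjrx pcoro kvwxn

Answer: oxjrx
pcoro
kvwxn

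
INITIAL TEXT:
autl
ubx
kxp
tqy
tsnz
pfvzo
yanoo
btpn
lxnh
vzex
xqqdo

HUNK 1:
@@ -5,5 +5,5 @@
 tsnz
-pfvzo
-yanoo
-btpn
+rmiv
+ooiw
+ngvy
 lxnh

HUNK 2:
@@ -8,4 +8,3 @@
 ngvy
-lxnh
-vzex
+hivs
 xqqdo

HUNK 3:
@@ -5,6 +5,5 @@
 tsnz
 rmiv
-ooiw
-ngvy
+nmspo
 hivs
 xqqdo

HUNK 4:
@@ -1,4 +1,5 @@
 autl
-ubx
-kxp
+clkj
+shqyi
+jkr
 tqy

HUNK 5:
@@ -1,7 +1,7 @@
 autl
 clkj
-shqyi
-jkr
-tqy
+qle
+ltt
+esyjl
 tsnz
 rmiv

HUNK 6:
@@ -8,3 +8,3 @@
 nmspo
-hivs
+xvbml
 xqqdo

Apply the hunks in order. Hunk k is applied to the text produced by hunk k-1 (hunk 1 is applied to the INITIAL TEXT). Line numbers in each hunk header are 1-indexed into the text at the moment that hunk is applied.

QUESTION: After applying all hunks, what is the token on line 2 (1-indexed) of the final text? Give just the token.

Hunk 1: at line 5 remove [pfvzo,yanoo,btpn] add [rmiv,ooiw,ngvy] -> 11 lines: autl ubx kxp tqy tsnz rmiv ooiw ngvy lxnh vzex xqqdo
Hunk 2: at line 8 remove [lxnh,vzex] add [hivs] -> 10 lines: autl ubx kxp tqy tsnz rmiv ooiw ngvy hivs xqqdo
Hunk 3: at line 5 remove [ooiw,ngvy] add [nmspo] -> 9 lines: autl ubx kxp tqy tsnz rmiv nmspo hivs xqqdo
Hunk 4: at line 1 remove [ubx,kxp] add [clkj,shqyi,jkr] -> 10 lines: autl clkj shqyi jkr tqy tsnz rmiv nmspo hivs xqqdo
Hunk 5: at line 1 remove [shqyi,jkr,tqy] add [qle,ltt,esyjl] -> 10 lines: autl clkj qle ltt esyjl tsnz rmiv nmspo hivs xqqdo
Hunk 6: at line 8 remove [hivs] add [xvbml] -> 10 lines: autl clkj qle ltt esyjl tsnz rmiv nmspo xvbml xqqdo
Final line 2: clkj

Answer: clkj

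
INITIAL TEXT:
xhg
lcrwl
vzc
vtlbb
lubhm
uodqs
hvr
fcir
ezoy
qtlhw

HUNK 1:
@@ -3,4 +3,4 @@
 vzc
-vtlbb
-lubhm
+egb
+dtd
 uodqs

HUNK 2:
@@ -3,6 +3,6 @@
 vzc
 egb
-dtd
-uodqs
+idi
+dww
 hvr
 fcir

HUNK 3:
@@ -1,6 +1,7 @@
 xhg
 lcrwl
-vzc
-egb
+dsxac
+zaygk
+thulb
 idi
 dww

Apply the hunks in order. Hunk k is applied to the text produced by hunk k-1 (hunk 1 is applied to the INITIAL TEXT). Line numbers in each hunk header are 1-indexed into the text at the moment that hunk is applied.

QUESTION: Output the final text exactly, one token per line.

Answer: xhg
lcrwl
dsxac
zaygk
thulb
idi
dww
hvr
fcir
ezoy
qtlhw

Derivation:
Hunk 1: at line 3 remove [vtlbb,lubhm] add [egb,dtd] -> 10 lines: xhg lcrwl vzc egb dtd uodqs hvr fcir ezoy qtlhw
Hunk 2: at line 3 remove [dtd,uodqs] add [idi,dww] -> 10 lines: xhg lcrwl vzc egb idi dww hvr fcir ezoy qtlhw
Hunk 3: at line 1 remove [vzc,egb] add [dsxac,zaygk,thulb] -> 11 lines: xhg lcrwl dsxac zaygk thulb idi dww hvr fcir ezoy qtlhw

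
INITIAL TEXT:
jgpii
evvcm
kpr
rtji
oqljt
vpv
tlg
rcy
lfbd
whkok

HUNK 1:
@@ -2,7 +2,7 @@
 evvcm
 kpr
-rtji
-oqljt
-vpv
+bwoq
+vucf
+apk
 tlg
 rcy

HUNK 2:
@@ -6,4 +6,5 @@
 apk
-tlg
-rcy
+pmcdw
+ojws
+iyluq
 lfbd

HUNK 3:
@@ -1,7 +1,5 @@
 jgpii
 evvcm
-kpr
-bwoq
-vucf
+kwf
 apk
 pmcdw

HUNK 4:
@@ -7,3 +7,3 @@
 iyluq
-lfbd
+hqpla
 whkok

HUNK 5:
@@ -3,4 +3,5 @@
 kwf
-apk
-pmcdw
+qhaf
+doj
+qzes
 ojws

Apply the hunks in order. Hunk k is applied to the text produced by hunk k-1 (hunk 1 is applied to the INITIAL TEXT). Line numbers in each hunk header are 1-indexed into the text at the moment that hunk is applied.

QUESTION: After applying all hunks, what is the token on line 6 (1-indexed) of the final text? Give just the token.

Answer: qzes

Derivation:
Hunk 1: at line 2 remove [rtji,oqljt,vpv] add [bwoq,vucf,apk] -> 10 lines: jgpii evvcm kpr bwoq vucf apk tlg rcy lfbd whkok
Hunk 2: at line 6 remove [tlg,rcy] add [pmcdw,ojws,iyluq] -> 11 lines: jgpii evvcm kpr bwoq vucf apk pmcdw ojws iyluq lfbd whkok
Hunk 3: at line 1 remove [kpr,bwoq,vucf] add [kwf] -> 9 lines: jgpii evvcm kwf apk pmcdw ojws iyluq lfbd whkok
Hunk 4: at line 7 remove [lfbd] add [hqpla] -> 9 lines: jgpii evvcm kwf apk pmcdw ojws iyluq hqpla whkok
Hunk 5: at line 3 remove [apk,pmcdw] add [qhaf,doj,qzes] -> 10 lines: jgpii evvcm kwf qhaf doj qzes ojws iyluq hqpla whkok
Final line 6: qzes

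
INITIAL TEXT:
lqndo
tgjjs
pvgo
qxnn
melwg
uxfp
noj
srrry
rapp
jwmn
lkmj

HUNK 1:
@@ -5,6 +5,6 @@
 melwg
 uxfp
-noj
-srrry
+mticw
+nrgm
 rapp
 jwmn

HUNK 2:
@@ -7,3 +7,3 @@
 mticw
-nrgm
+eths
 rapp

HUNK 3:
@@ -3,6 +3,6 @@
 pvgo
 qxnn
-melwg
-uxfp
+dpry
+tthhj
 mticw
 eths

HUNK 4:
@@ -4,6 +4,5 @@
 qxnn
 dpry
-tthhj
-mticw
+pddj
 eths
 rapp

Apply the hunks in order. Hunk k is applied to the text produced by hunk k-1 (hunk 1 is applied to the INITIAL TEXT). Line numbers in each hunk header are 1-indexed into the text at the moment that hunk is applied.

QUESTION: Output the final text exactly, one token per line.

Hunk 1: at line 5 remove [noj,srrry] add [mticw,nrgm] -> 11 lines: lqndo tgjjs pvgo qxnn melwg uxfp mticw nrgm rapp jwmn lkmj
Hunk 2: at line 7 remove [nrgm] add [eths] -> 11 lines: lqndo tgjjs pvgo qxnn melwg uxfp mticw eths rapp jwmn lkmj
Hunk 3: at line 3 remove [melwg,uxfp] add [dpry,tthhj] -> 11 lines: lqndo tgjjs pvgo qxnn dpry tthhj mticw eths rapp jwmn lkmj
Hunk 4: at line 4 remove [tthhj,mticw] add [pddj] -> 10 lines: lqndo tgjjs pvgo qxnn dpry pddj eths rapp jwmn lkmj

Answer: lqndo
tgjjs
pvgo
qxnn
dpry
pddj
eths
rapp
jwmn
lkmj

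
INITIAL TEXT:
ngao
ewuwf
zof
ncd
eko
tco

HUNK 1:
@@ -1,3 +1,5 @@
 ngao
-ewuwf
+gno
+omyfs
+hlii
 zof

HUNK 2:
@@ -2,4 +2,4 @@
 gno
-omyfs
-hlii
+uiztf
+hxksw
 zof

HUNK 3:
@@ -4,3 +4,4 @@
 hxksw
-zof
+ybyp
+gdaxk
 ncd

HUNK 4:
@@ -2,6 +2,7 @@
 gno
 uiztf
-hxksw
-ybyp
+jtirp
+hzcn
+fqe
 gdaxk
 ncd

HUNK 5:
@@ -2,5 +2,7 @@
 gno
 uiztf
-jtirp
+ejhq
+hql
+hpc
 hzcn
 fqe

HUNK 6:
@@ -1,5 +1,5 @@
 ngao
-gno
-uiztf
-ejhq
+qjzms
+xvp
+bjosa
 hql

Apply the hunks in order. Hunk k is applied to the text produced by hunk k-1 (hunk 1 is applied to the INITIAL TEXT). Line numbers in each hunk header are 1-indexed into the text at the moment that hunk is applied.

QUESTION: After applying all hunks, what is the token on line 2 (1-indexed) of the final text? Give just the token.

Answer: qjzms

Derivation:
Hunk 1: at line 1 remove [ewuwf] add [gno,omyfs,hlii] -> 8 lines: ngao gno omyfs hlii zof ncd eko tco
Hunk 2: at line 2 remove [omyfs,hlii] add [uiztf,hxksw] -> 8 lines: ngao gno uiztf hxksw zof ncd eko tco
Hunk 3: at line 4 remove [zof] add [ybyp,gdaxk] -> 9 lines: ngao gno uiztf hxksw ybyp gdaxk ncd eko tco
Hunk 4: at line 2 remove [hxksw,ybyp] add [jtirp,hzcn,fqe] -> 10 lines: ngao gno uiztf jtirp hzcn fqe gdaxk ncd eko tco
Hunk 5: at line 2 remove [jtirp] add [ejhq,hql,hpc] -> 12 lines: ngao gno uiztf ejhq hql hpc hzcn fqe gdaxk ncd eko tco
Hunk 6: at line 1 remove [gno,uiztf,ejhq] add [qjzms,xvp,bjosa] -> 12 lines: ngao qjzms xvp bjosa hql hpc hzcn fqe gdaxk ncd eko tco
Final line 2: qjzms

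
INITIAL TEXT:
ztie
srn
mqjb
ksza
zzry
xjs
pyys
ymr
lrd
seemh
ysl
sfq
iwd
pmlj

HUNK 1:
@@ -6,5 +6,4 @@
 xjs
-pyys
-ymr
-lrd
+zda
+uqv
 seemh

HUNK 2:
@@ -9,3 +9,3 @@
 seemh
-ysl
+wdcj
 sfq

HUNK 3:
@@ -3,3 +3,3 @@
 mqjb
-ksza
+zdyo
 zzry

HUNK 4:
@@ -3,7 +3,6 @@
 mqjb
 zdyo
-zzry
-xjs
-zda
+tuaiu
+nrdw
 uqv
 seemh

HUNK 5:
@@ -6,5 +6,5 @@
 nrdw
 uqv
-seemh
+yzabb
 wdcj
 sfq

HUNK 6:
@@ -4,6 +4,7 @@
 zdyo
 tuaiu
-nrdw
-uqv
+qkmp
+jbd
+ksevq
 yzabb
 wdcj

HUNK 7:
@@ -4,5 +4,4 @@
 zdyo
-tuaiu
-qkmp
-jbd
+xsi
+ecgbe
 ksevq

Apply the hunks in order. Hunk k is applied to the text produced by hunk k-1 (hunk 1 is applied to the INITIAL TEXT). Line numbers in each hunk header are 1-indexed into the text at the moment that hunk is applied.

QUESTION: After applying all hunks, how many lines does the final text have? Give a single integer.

Hunk 1: at line 6 remove [pyys,ymr,lrd] add [zda,uqv] -> 13 lines: ztie srn mqjb ksza zzry xjs zda uqv seemh ysl sfq iwd pmlj
Hunk 2: at line 9 remove [ysl] add [wdcj] -> 13 lines: ztie srn mqjb ksza zzry xjs zda uqv seemh wdcj sfq iwd pmlj
Hunk 3: at line 3 remove [ksza] add [zdyo] -> 13 lines: ztie srn mqjb zdyo zzry xjs zda uqv seemh wdcj sfq iwd pmlj
Hunk 4: at line 3 remove [zzry,xjs,zda] add [tuaiu,nrdw] -> 12 lines: ztie srn mqjb zdyo tuaiu nrdw uqv seemh wdcj sfq iwd pmlj
Hunk 5: at line 6 remove [seemh] add [yzabb] -> 12 lines: ztie srn mqjb zdyo tuaiu nrdw uqv yzabb wdcj sfq iwd pmlj
Hunk 6: at line 4 remove [nrdw,uqv] add [qkmp,jbd,ksevq] -> 13 lines: ztie srn mqjb zdyo tuaiu qkmp jbd ksevq yzabb wdcj sfq iwd pmlj
Hunk 7: at line 4 remove [tuaiu,qkmp,jbd] add [xsi,ecgbe] -> 12 lines: ztie srn mqjb zdyo xsi ecgbe ksevq yzabb wdcj sfq iwd pmlj
Final line count: 12

Answer: 12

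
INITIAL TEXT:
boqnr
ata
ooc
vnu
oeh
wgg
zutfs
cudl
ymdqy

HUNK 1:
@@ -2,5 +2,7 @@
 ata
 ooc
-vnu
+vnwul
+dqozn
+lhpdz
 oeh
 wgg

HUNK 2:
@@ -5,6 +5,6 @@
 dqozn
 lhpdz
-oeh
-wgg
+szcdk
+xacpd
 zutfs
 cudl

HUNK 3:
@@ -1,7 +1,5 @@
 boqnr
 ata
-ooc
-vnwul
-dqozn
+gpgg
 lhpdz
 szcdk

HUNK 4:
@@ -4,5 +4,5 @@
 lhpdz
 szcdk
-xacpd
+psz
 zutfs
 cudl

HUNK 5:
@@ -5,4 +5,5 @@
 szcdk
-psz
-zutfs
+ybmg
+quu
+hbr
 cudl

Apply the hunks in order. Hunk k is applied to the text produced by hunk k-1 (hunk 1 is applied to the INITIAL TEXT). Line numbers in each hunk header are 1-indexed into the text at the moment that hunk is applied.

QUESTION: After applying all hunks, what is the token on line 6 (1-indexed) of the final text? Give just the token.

Answer: ybmg

Derivation:
Hunk 1: at line 2 remove [vnu] add [vnwul,dqozn,lhpdz] -> 11 lines: boqnr ata ooc vnwul dqozn lhpdz oeh wgg zutfs cudl ymdqy
Hunk 2: at line 5 remove [oeh,wgg] add [szcdk,xacpd] -> 11 lines: boqnr ata ooc vnwul dqozn lhpdz szcdk xacpd zutfs cudl ymdqy
Hunk 3: at line 1 remove [ooc,vnwul,dqozn] add [gpgg] -> 9 lines: boqnr ata gpgg lhpdz szcdk xacpd zutfs cudl ymdqy
Hunk 4: at line 4 remove [xacpd] add [psz] -> 9 lines: boqnr ata gpgg lhpdz szcdk psz zutfs cudl ymdqy
Hunk 5: at line 5 remove [psz,zutfs] add [ybmg,quu,hbr] -> 10 lines: boqnr ata gpgg lhpdz szcdk ybmg quu hbr cudl ymdqy
Final line 6: ybmg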